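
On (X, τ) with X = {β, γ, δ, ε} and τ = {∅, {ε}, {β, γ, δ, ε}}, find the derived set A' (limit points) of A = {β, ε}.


A' = {β, γ, δ}

For each x ∈ X, list the open sets U ∈ τ with x ∈ U, then check whether U ∩ (A ∖ {x}) ≠ ∅ for every such U.
  x = β: opens ∋ x are {β, γ, δ, ε}; each meets A ∖ {β}, so x IS a limit point.
  x = γ: opens ∋ x are {β, γ, δ, ε}; each meets A ∖ {γ}, so x IS a limit point.
  x = δ: opens ∋ x are {β, γ, δ, ε}; each meets A ∖ {δ}, so x IS a limit point.
  x = ε: open {ε} ∋ x has {ε} ∩ (A ∖ {ε}) = ∅, so x is NOT a limit point.
Collecting: A' = {β, γ, δ}.


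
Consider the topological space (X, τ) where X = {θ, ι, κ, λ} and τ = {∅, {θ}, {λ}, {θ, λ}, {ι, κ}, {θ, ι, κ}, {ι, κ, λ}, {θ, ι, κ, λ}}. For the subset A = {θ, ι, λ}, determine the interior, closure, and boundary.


int(A) = {θ, λ}, cl(A) = {θ, ι, κ, λ}, ∂A = {ι, κ}.

Closed sets in (X, τ) are complements of opens:
  closed(X, τ) = {∅, {θ}, {λ}, {θ, λ}, {ι, κ}, {θ, ι, κ}, {ι, κ, λ}, {θ, ι, κ, λ}}.
int(A) = ⋃ {U ∈ τ : U ⊆ A}. Opens contained in A: ∅, {θ}, {λ}, {θ, λ}.
Taking the union of these: int(A) = {θ, λ}.
cl(A) = ⋂ {C closed : A ⊆ C}. Closed sets containing A: {θ, ι, κ, λ}.
Intersecting these: cl(A) = {θ, ι, κ, λ}.
∂A = cl(A) ∖ int(A) = {θ, ι, κ, λ} ∖ {θ, λ} = {ι, κ}.


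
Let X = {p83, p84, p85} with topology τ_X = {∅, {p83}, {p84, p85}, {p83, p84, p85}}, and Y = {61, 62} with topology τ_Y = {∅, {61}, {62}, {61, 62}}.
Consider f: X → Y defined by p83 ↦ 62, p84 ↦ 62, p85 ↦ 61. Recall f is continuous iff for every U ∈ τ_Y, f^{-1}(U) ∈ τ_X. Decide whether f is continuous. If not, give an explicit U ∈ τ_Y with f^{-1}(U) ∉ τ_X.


f is NOT continuous.

Compute f^{-1}(U) for each U ∈ τ_Y:
  U = ∅: f^{-1}(U) = ∅ ∈ τ_X ✓.
  U = {61}: f^{-1}(U) = {p85} ∉ τ_X ✗.
  U = {62}: f^{-1}(U) = {p83, p84} ∉ τ_X ✗.
  U = {61, 62}: f^{-1}(U) = {p83, p84, p85} ∈ τ_X ✓.
Found U = {61} with f^{-1}(U) = {p85} not in τ_X. Therefore f is NOT continuous.


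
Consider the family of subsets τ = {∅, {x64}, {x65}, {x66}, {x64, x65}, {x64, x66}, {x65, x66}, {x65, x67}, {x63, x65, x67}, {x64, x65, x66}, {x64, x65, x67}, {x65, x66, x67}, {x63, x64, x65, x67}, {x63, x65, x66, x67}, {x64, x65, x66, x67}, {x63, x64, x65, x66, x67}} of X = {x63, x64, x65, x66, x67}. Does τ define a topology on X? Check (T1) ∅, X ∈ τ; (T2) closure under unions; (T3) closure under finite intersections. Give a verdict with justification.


τ IS a topology on X.

Axiom (T1): ∅ ∈ τ? Yes; X ∈ τ? Yes.
Axiom (T2/T3): check pairwise unions and intersections of members of τ.
All pairwise intersections and unions checked — each lies in τ. Therefore τ satisfies (T1), (T2), (T3): it IS a topology on X.


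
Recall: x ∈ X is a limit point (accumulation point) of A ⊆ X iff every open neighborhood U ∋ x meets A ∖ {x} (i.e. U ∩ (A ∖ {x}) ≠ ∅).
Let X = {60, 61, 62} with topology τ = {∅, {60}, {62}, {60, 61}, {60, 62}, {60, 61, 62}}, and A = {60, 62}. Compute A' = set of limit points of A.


A' = {61}

For each x ∈ X, list the open sets U ∈ τ with x ∈ U, then check whether U ∩ (A ∖ {x}) ≠ ∅ for every such U.
  x = 60: open {60} ∋ x has {60} ∩ (A ∖ {60}) = ∅, so x is NOT a limit point.
  x = 61: opens ∋ x are {60, 61}, {60, 61, 62}; each meets A ∖ {61}, so x IS a limit point.
  x = 62: open {62} ∋ x has {62} ∩ (A ∖ {62}) = ∅, so x is NOT a limit point.
Collecting: A' = {61}.


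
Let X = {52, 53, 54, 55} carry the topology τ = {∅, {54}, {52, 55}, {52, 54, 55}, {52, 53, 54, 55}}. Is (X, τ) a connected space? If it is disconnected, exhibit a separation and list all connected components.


(X, τ) is connected.

Find clopen sets (U ∈ τ with X ∖ U ∈ τ):
  U = ∅, X ∖ U = {52, 53, 54, 55} — both open, so U is clopen.
  U = {52, 53, 54, 55}, X ∖ U = ∅ — both open, so U is clopen.
Only trivial clopens (∅ and X) exist, so (X, τ) is connected.
Compute connected components by grouping points that agree on all clopens:
  component: {52, 53, 54, 55}


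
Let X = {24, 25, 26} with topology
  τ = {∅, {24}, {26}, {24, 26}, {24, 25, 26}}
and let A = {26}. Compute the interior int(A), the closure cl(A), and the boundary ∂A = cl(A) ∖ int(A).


int(A) = {26}, cl(A) = {25, 26}, ∂A = {25}.

Closed sets in (X, τ) are complements of opens:
  closed(X, τ) = {∅, {25}, {24, 25}, {25, 26}, {24, 25, 26}}.
int(A) = ⋃ {U ∈ τ : U ⊆ A}. Opens contained in A: ∅, {26}.
Taking the union of these: int(A) = {26}.
cl(A) = ⋂ {C closed : A ⊆ C}. Closed sets containing A: {25, 26}, {24, 25, 26}.
Intersecting these: cl(A) = {25, 26}.
∂A = cl(A) ∖ int(A) = {25, 26} ∖ {26} = {25}.


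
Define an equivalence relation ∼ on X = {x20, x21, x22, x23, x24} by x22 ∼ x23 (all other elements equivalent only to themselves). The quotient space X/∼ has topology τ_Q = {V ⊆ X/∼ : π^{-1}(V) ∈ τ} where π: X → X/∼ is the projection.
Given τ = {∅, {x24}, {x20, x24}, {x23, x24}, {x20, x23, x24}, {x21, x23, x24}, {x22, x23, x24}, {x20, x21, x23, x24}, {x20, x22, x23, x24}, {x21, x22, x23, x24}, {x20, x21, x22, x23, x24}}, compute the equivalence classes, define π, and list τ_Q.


X/∼ = {[x20], [x21], [x22=x23], [x24]}; |τ_Q| = 7.

Equivalence classes: [x20], [x21], [x22=x23], [x24].
Quotient map π: X → X/∼ sends x20 ↦ [x20], x21 ↦ [x21], x22 ↦ [x22=x23], x23 ↦ [x22=x23], x24 ↦ [x24].
For each subset V ⊆ X/∼, compute π^{-1}(V) ⊆ X and check whether π^{-1}(V) ∈ τ. V is open in τ_Q iff π^{-1}(V) ∈ τ.
  V = {}: π^{-1}(V) = ∅ ∈ τ ✓.
  V = {[x20]}: π^{-1}(V) = {x20} ∉ τ ✗.
  V = {[x21]}: π^{-1}(V) = {x21} ∉ τ ✗.
  V = {[x20], [x21]}: π^{-1}(V) = {x20, x21} ∉ τ ✗.
  V = {[x22=x23]}: π^{-1}(V) = {x22, x23} ∉ τ ✗.
  V = {[x20], [x22=x23]}: π^{-1}(V) = {x20, x22, x23} ∉ τ ✗.
  V = {[x21], [x22=x23]}: π^{-1}(V) = {x21, x22, x23} ∉ τ ✗.
  V = {[x20], [x21], [x22=x23]}: π^{-1}(V) = {x20, x21, x22, x23} ∉ τ ✗.
  V = {[x24]}: π^{-1}(V) = {x24} ∈ τ ✓.
  V = {[x20], [x24]}: π^{-1}(V) = {x20, x24} ∈ τ ✓.
  V = {[x21], [x24]}: π^{-1}(V) = {x21, x24} ∉ τ ✗.
  V = {[x20], [x21], [x24]}: π^{-1}(V) = {x20, x21, x24} ∉ τ ✗.
  V = {[x22=x23], [x24]}: π^{-1}(V) = {x22, x23, x24} ∈ τ ✓.
  V = {[x20], [x22=x23], [x24]}: π^{-1}(V) = {x20, x22, x23, x24} ∈ τ ✓.
  V = {[x21], [x22=x23], [x24]}: π^{-1}(V) = {x21, x22, x23, x24} ∈ τ ✓.
  V = {[x20], [x21], [x22=x23], [x24]}: π^{-1}(V) = {x20, x21, x22, x23, x24} ∈ τ ✓.
Open sets in the quotient: τ_Q = {{}, {[x24]}, {[x20], [x24]}, {[x22=x23], [x24]}, {[x20], [x22=x23], [x24]}, {[x21], [x22=x23], [x24]}, {[x20], [x21], [x22=x23], [x24]}} (7 elements).


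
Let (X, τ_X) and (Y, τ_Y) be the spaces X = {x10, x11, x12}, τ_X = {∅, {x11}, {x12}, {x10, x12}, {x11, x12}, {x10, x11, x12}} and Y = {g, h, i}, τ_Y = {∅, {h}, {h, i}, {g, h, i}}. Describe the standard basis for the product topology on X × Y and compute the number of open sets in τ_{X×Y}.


Basis B = {∅ × ∅, {x11} × {h}, {x12} × {h}, {x10, x12} × {h}, {x11} × {h, i}, {x11, x12} × {h}, {x12} × {h, i}, {x10, x11, x12} × {h}, {x11} × {g, h, i}, {x12} × {g, h, i}, {x10, x12} × {h, i}, {x11, x12} × {h, i}, {x10, x12} × {g, h, i}, {x10, x11, x12} × {h, i}, {x11, x12} × {g, h, i}, {x10, x11, x12} × {g, h, i}}; |τ_{X×Y}| = 40.

Enumerate products U × V with U ∈ τ_X, V ∈ τ_Y (deduplicated):
  ∅ × ∅ = {} (∅)
  {x11} × {h} = {(x11,h)}
  {x12} × {h} = {(x12,h)}
  {x10, x12} × {h} = {(x10,h), (x12,h)}
  {x11} × {h, i} = {(x11,h), (x11,i)}
  {x11, x12} × {h} = {(x11,h), (x12,h)}
  {x12} × {h, i} = {(x12,h), (x12,i)}
  {x10, x11, x12} × {h} = {(x10,h), (x11,h), (x12,h)}
  {x11} × {g, h, i} = {(x11,g), (x11,h), (x11,i)}
  {x12} × {g, h, i} = {(x12,g), (x12,h), (x12,i)}
  {x10, x12} × {h, i} = {(x10,h), (x10,i), (x12,h), (x12,i)}
  {x11, x12} × {h, i} = {(x11,h), (x11,i), (x12,h), (x12,i)}
  {x10, x12} × {g, h, i} = {(x10,g), (x10,h), (x10,i), (x12,g), (x12,h), (x12,i)}
  {x10, x11, x12} × {h, i} = {(x10,h), (x10,i), (x11,h), (x11,i), (x12,h), (x12,i)}
  {x11, x12} × {g, h, i} = {(x11,g), (x11,h), (x11,i), (x12,g), (x12,h), (x12,i)}
  {x10, x11, x12} × {g, h, i} = {(x10,g), (x10,h), (x10,i), (x11,g), (x11,h), (x11,i), (x12,g), (x12,h), (x12,i)}
These 16 distinct sets form the basis B.
Close under arbitrary unions to get τ_{X×Y}; counting gives |τ_{X×Y}| = 40.


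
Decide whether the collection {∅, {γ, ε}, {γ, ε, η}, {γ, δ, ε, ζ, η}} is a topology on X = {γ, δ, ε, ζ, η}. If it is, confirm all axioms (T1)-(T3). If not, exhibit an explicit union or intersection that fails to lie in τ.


τ IS a topology on X.

Axiom (T1): ∅ ∈ τ? Yes; X ∈ τ? Yes.
Axiom (T2/T3): check pairwise unions and intersections of members of τ.
All pairwise intersections and unions checked — each lies in τ. Therefore τ satisfies (T1), (T2), (T3): it IS a topology on X.


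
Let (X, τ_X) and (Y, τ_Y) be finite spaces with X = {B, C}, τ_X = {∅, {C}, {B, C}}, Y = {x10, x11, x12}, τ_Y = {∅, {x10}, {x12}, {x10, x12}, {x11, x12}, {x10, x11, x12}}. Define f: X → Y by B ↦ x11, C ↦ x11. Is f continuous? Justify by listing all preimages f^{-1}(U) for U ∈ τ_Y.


f IS continuous.

Compute f^{-1}(U) for each U ∈ τ_Y:
  U = ∅: f^{-1}(U) = ∅ ∈ τ_X ✓.
  U = {x10}: f^{-1}(U) = ∅ ∈ τ_X ✓.
  U = {x12}: f^{-1}(U) = ∅ ∈ τ_X ✓.
  U = {x10, x12}: f^{-1}(U) = ∅ ∈ τ_X ✓.
  U = {x11, x12}: f^{-1}(U) = {B, C} ∈ τ_X ✓.
  U = {x10, x11, x12}: f^{-1}(U) = {B, C} ∈ τ_X ✓.
Every preimage lies in τ_X, so f IS continuous.


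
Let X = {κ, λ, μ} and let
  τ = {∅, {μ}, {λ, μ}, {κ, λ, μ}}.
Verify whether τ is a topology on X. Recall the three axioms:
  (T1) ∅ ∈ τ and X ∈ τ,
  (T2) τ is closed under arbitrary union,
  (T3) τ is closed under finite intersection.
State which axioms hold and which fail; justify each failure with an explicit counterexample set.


τ IS a topology on X.

Axiom (T1): ∅ ∈ τ? Yes; X ∈ τ? Yes.
Axiom (T2/T3): check pairwise unions and intersections of members of τ.
All pairwise intersections and unions checked — each lies in τ. Therefore τ satisfies (T1), (T2), (T3): it IS a topology on X.


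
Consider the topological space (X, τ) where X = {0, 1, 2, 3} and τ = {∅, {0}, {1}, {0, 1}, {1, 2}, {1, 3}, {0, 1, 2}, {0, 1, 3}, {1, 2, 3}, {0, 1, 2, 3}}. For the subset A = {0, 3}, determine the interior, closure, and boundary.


int(A) = {0}, cl(A) = {0, 3}, ∂A = {3}.

Closed sets in (X, τ) are complements of opens:
  closed(X, τ) = {∅, {0}, {2}, {3}, {0, 2}, {0, 3}, {2, 3}, {0, 2, 3}, {1, 2, 3}, {0, 1, 2, 3}}.
int(A) = ⋃ {U ∈ τ : U ⊆ A}. Opens contained in A: ∅, {0}.
Taking the union of these: int(A) = {0}.
cl(A) = ⋂ {C closed : A ⊆ C}. Closed sets containing A: {0, 3}, {0, 2, 3}, {0, 1, 2, 3}.
Intersecting these: cl(A) = {0, 3}.
∂A = cl(A) ∖ int(A) = {0, 3} ∖ {0} = {3}.


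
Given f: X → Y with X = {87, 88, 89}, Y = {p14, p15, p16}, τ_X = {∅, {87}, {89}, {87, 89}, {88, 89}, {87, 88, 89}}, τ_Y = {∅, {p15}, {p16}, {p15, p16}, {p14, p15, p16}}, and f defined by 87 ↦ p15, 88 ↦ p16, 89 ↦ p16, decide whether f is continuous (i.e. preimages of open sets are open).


f IS continuous.

Compute f^{-1}(U) for each U ∈ τ_Y:
  U = ∅: f^{-1}(U) = ∅ ∈ τ_X ✓.
  U = {p15}: f^{-1}(U) = {87} ∈ τ_X ✓.
  U = {p16}: f^{-1}(U) = {88, 89} ∈ τ_X ✓.
  U = {p15, p16}: f^{-1}(U) = {87, 88, 89} ∈ τ_X ✓.
  U = {p14, p15, p16}: f^{-1}(U) = {87, 88, 89} ∈ τ_X ✓.
Every preimage lies in τ_X, so f IS continuous.


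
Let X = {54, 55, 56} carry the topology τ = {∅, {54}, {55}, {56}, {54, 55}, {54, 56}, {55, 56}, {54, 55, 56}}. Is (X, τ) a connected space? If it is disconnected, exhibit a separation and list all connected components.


(X, τ) is disconnected; components = [{54}, {55}, {56}].

Find clopen sets (U ∈ τ with X ∖ U ∈ τ):
  U = ∅, X ∖ U = {54, 55, 56} — both open, so U is clopen.
  U = {54}, X ∖ U = {55, 56} — both open, so U is clopen.
  U = {55}, X ∖ U = {54, 56} — both open, so U is clopen.
  U = {56}, X ∖ U = {54, 55} — both open, so U is clopen.
  U = {54, 55}, X ∖ U = {56} — both open, so U is clopen.
  U = {54, 56}, X ∖ U = {55} — both open, so U is clopen.
  U = {55, 56}, X ∖ U = {54} — both open, so U is clopen.
  U = {54, 55, 56}, X ∖ U = ∅ — both open, so U is clopen.
Nontrivial clopen(s) exist: e.g. {55, 56}. So (X, τ) is disconnected.
Compute connected components by grouping points that agree on all clopens:
  component: {54}
  component: {55}
  component: {56}


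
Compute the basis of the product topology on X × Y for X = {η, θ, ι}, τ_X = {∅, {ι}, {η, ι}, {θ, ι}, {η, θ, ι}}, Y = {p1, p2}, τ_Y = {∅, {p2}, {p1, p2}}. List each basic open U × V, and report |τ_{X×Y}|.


Basis B = {∅ × ∅, {ι} × {p2}, {η, ι} × {p2}, {θ, ι} × {p2}, {ι} × {p1, p2}, {η, θ, ι} × {p2}, {η, ι} × {p1, p2}, {θ, ι} × {p1, p2}, {η, θ, ι} × {p1, p2}}; |τ_{X×Y}| = 14.

Enumerate products U × V with U ∈ τ_X, V ∈ τ_Y (deduplicated):
  ∅ × ∅ = {} (∅)
  {ι} × {p2} = {(ι,p2)}
  {η, ι} × {p2} = {(η,p2), (ι,p2)}
  {θ, ι} × {p2} = {(θ,p2), (ι,p2)}
  {ι} × {p1, p2} = {(ι,p1), (ι,p2)}
  {η, θ, ι} × {p2} = {(η,p2), (θ,p2), (ι,p2)}
  {η, ι} × {p1, p2} = {(η,p1), (η,p2), (ι,p1), (ι,p2)}
  {θ, ι} × {p1, p2} = {(θ,p1), (θ,p2), (ι,p1), (ι,p2)}
  {η, θ, ι} × {p1, p2} = {(η,p1), (η,p2), (θ,p1), (θ,p2), (ι,p1), (ι,p2)}
These 9 distinct sets form the basis B.
Close under arbitrary unions to get τ_{X×Y}; counting gives |τ_{X×Y}| = 14.


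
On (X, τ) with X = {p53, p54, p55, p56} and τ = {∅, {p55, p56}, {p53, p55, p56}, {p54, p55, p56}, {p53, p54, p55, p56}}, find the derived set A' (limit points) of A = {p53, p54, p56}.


A' = {p53, p54, p55}

For each x ∈ X, list the open sets U ∈ τ with x ∈ U, then check whether U ∩ (A ∖ {x}) ≠ ∅ for every such U.
  x = p53: opens ∋ x are {p53, p55, p56}, {p53, p54, p55, p56}; each meets A ∖ {p53}, so x IS a limit point.
  x = p54: opens ∋ x are {p54, p55, p56}, {p53, p54, p55, p56}; each meets A ∖ {p54}, so x IS a limit point.
  x = p55: opens ∋ x are {p55, p56}, {p53, p55, p56}, {p54, p55, p56}, {p53, p54, p55, p56}; each meets A ∖ {p55}, so x IS a limit point.
  x = p56: open {p55, p56} ∋ x has {p55, p56} ∩ (A ∖ {p56}) = ∅, so x is NOT a limit point.
Collecting: A' = {p53, p54, p55}.


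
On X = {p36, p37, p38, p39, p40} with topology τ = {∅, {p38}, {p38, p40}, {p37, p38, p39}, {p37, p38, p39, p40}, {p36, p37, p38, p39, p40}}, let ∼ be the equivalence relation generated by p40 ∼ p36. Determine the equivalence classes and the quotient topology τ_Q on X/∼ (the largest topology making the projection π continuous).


X/∼ = {[p36=p40], [p37], [p38], [p39]}; |τ_Q| = 4.

Equivalence classes: [p36=p40], [p37], [p38], [p39].
Quotient map π: X → X/∼ sends p36 ↦ [p36=p40], p37 ↦ [p37], p38 ↦ [p38], p39 ↦ [p39], p40 ↦ [p36=p40].
For each subset V ⊆ X/∼, compute π^{-1}(V) ⊆ X and check whether π^{-1}(V) ∈ τ. V is open in τ_Q iff π^{-1}(V) ∈ τ.
  V = {}: π^{-1}(V) = ∅ ∈ τ ✓.
  V = {[p36=p40]}: π^{-1}(V) = {p36, p40} ∉ τ ✗.
  V = {[p37]}: π^{-1}(V) = {p37} ∉ τ ✗.
  V = {[p36=p40], [p37]}: π^{-1}(V) = {p36, p37, p40} ∉ τ ✗.
  V = {[p38]}: π^{-1}(V) = {p38} ∈ τ ✓.
  V = {[p36=p40], [p38]}: π^{-1}(V) = {p36, p38, p40} ∉ τ ✗.
  V = {[p37], [p38]}: π^{-1}(V) = {p37, p38} ∉ τ ✗.
  V = {[p36=p40], [p37], [p38]}: π^{-1}(V) = {p36, p37, p38, p40} ∉ τ ✗.
  V = {[p39]}: π^{-1}(V) = {p39} ∉ τ ✗.
  V = {[p36=p40], [p39]}: π^{-1}(V) = {p36, p39, p40} ∉ τ ✗.
  V = {[p37], [p39]}: π^{-1}(V) = {p37, p39} ∉ τ ✗.
  V = {[p36=p40], [p37], [p39]}: π^{-1}(V) = {p36, p37, p39, p40} ∉ τ ✗.
  V = {[p38], [p39]}: π^{-1}(V) = {p38, p39} ∉ τ ✗.
  V = {[p36=p40], [p38], [p39]}: π^{-1}(V) = {p36, p38, p39, p40} ∉ τ ✗.
  V = {[p37], [p38], [p39]}: π^{-1}(V) = {p37, p38, p39} ∈ τ ✓.
  V = {[p36=p40], [p37], [p38], [p39]}: π^{-1}(V) = {p36, p37, p38, p39, p40} ∈ τ ✓.
Open sets in the quotient: τ_Q = {{}, {[p38]}, {[p37], [p38], [p39]}, {[p36=p40], [p37], [p38], [p39]}} (4 elements).


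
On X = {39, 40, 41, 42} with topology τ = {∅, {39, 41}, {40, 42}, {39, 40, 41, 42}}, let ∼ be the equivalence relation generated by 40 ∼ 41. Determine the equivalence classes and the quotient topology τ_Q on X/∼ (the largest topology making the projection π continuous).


X/∼ = {[39], [40=41], [42]}; |τ_Q| = 2.

Equivalence classes: [39], [40=41], [42].
Quotient map π: X → X/∼ sends 39 ↦ [39], 40 ↦ [40=41], 41 ↦ [40=41], 42 ↦ [42].
For each subset V ⊆ X/∼, compute π^{-1}(V) ⊆ X and check whether π^{-1}(V) ∈ τ. V is open in τ_Q iff π^{-1}(V) ∈ τ.
  V = {}: π^{-1}(V) = ∅ ∈ τ ✓.
  V = {[39]}: π^{-1}(V) = {39} ∉ τ ✗.
  V = {[40=41]}: π^{-1}(V) = {40, 41} ∉ τ ✗.
  V = {[39], [40=41]}: π^{-1}(V) = {39, 40, 41} ∉ τ ✗.
  V = {[42]}: π^{-1}(V) = {42} ∉ τ ✗.
  V = {[39], [42]}: π^{-1}(V) = {39, 42} ∉ τ ✗.
  V = {[40=41], [42]}: π^{-1}(V) = {40, 41, 42} ∉ τ ✗.
  V = {[39], [40=41], [42]}: π^{-1}(V) = {39, 40, 41, 42} ∈ τ ✓.
Open sets in the quotient: τ_Q = {{}, {[39], [40=41], [42]}} (2 elements).


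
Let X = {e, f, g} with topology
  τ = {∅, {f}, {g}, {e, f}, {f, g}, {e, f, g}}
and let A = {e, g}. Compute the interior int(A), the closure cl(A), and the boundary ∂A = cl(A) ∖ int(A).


int(A) = {g}, cl(A) = {e, g}, ∂A = {e}.

Closed sets in (X, τ) are complements of opens:
  closed(X, τ) = {∅, {e}, {g}, {e, f}, {e, g}, {e, f, g}}.
int(A) = ⋃ {U ∈ τ : U ⊆ A}. Opens contained in A: ∅, {g}.
Taking the union of these: int(A) = {g}.
cl(A) = ⋂ {C closed : A ⊆ C}. Closed sets containing A: {e, g}, {e, f, g}.
Intersecting these: cl(A) = {e, g}.
∂A = cl(A) ∖ int(A) = {e, g} ∖ {g} = {e}.


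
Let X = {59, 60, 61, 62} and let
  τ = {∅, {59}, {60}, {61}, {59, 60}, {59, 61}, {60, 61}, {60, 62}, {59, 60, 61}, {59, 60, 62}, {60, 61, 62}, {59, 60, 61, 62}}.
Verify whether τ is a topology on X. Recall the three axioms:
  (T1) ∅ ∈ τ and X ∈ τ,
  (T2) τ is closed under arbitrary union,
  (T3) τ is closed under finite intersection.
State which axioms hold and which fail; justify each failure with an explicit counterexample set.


τ IS a topology on X.

Axiom (T1): ∅ ∈ τ? Yes; X ∈ τ? Yes.
Axiom (T2/T3): check pairwise unions and intersections of members of τ.
All pairwise intersections and unions checked — each lies in τ. Therefore τ satisfies (T1), (T2), (T3): it IS a topology on X.


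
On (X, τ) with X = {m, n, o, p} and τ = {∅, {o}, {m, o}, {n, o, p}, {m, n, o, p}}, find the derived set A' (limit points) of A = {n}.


A' = {p}

For each x ∈ X, list the open sets U ∈ τ with x ∈ U, then check whether U ∩ (A ∖ {x}) ≠ ∅ for every such U.
  x = m: open {m, o} ∋ x has {m, o} ∩ (A ∖ {m}) = ∅, so x is NOT a limit point.
  x = n: open {n, o, p} ∋ x has {n, o, p} ∩ (A ∖ {n}) = ∅, so x is NOT a limit point.
  x = o: open {o} ∋ x has {o} ∩ (A ∖ {o}) = ∅, so x is NOT a limit point.
  x = p: opens ∋ x are {n, o, p}, {m, n, o, p}; each meets A ∖ {p}, so x IS a limit point.
Collecting: A' = {p}.


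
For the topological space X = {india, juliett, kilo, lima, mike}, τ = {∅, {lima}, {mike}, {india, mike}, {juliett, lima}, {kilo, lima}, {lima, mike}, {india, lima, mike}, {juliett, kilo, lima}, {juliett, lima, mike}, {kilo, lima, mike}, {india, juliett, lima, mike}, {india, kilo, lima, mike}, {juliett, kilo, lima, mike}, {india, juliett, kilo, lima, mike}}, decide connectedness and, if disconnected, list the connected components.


(X, τ) is disconnected; components = [{india, mike}, {juliett, kilo, lima}].

Find clopen sets (U ∈ τ with X ∖ U ∈ τ):
  U = ∅, X ∖ U = {india, juliett, kilo, lima, mike} — both open, so U is clopen.
  U = {india, mike}, X ∖ U = {juliett, kilo, lima} — both open, so U is clopen.
  U = {juliett, kilo, lima}, X ∖ U = {india, mike} — both open, so U is clopen.
  U = {india, juliett, kilo, lima, mike}, X ∖ U = ∅ — both open, so U is clopen.
Nontrivial clopen(s) exist: e.g. {juliett, kilo, lima}. So (X, τ) is disconnected.
Compute connected components by grouping points that agree on all clopens:
  component: {india, mike}
  component: {juliett, kilo, lima}


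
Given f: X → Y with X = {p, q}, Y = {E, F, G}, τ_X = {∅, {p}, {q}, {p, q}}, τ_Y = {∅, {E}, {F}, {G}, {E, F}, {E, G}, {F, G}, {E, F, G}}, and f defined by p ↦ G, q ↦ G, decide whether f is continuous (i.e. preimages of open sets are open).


f IS continuous.

Compute f^{-1}(U) for each U ∈ τ_Y:
  U = ∅: f^{-1}(U) = ∅ ∈ τ_X ✓.
  U = {E}: f^{-1}(U) = ∅ ∈ τ_X ✓.
  U = {F}: f^{-1}(U) = ∅ ∈ τ_X ✓.
  U = {G}: f^{-1}(U) = {p, q} ∈ τ_X ✓.
  U = {E, F}: f^{-1}(U) = ∅ ∈ τ_X ✓.
  U = {E, G}: f^{-1}(U) = {p, q} ∈ τ_X ✓.
  U = {F, G}: f^{-1}(U) = {p, q} ∈ τ_X ✓.
  U = {E, F, G}: f^{-1}(U) = {p, q} ∈ τ_X ✓.
Every preimage lies in τ_X, so f IS continuous.


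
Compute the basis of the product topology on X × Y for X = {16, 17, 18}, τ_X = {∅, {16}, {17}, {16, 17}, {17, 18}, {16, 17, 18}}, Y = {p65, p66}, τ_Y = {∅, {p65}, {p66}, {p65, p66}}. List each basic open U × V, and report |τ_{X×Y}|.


Basis B = {∅ × ∅, {16} × {p65}, {16} × {p66}, {17} × {p65}, {17} × {p66}, {16} × {p65, p66}, {16, 17} × {p65}, {16, 17} × {p66}, {17} × {p65, p66}, {17, 18} × {p65}, {17, 18} × {p66}, {16, 17, 18} × {p65}, {16, 17, 18} × {p66}, {16, 17} × {p65, p66}, {17, 18} × {p65, p66}, {16, 17, 18} × {p65, p66}}; |τ_{X×Y}| = 36.

Enumerate products U × V with U ∈ τ_X, V ∈ τ_Y (deduplicated):
  ∅ × ∅ = {} (∅)
  {16} × {p65} = {(16,p65)}
  {16} × {p66} = {(16,p66)}
  {17} × {p65} = {(17,p65)}
  {17} × {p66} = {(17,p66)}
  {16} × {p65, p66} = {(16,p65), (16,p66)}
  {16, 17} × {p65} = {(16,p65), (17,p65)}
  {16, 17} × {p66} = {(16,p66), (17,p66)}
  {17} × {p65, p66} = {(17,p65), (17,p66)}
  {17, 18} × {p65} = {(17,p65), (18,p65)}
  {17, 18} × {p66} = {(17,p66), (18,p66)}
  {16, 17, 18} × {p65} = {(16,p65), (17,p65), (18,p65)}
  {16, 17, 18} × {p66} = {(16,p66), (17,p66), (18,p66)}
  {16, 17} × {p65, p66} = {(16,p65), (16,p66), (17,p65), (17,p66)}
  {17, 18} × {p65, p66} = {(17,p65), (17,p66), (18,p65), (18,p66)}
  {16, 17, 18} × {p65, p66} = {(16,p65), (16,p66), (17,p65), (17,p66), (18,p65), (18,p66)}
These 16 distinct sets form the basis B.
Close under arbitrary unions to get τ_{X×Y}; counting gives |τ_{X×Y}| = 36.


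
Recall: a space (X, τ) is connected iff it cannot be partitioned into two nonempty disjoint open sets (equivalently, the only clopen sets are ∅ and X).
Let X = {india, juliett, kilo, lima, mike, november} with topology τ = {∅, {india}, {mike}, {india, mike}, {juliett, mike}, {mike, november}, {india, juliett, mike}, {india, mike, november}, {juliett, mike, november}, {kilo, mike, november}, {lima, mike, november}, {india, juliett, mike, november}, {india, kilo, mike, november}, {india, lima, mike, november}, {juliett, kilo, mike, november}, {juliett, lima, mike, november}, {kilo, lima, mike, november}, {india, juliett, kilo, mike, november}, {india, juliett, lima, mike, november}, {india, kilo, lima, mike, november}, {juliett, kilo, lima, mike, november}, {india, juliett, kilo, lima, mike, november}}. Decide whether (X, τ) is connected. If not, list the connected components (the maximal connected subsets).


(X, τ) is disconnected; components = [{india}, {juliett, kilo, lima, mike, november}].

Find clopen sets (U ∈ τ with X ∖ U ∈ τ):
  U = ∅, X ∖ U = {india, juliett, kilo, lima, mike, november} — both open, so U is clopen.
  U = {india}, X ∖ U = {juliett, kilo, lima, mike, november} — both open, so U is clopen.
  U = {juliett, kilo, lima, mike, november}, X ∖ U = {india} — both open, so U is clopen.
  U = {india, juliett, kilo, lima, mike, november}, X ∖ U = ∅ — both open, so U is clopen.
Nontrivial clopen(s) exist: e.g. {juliett, kilo, lima, mike, november}. So (X, τ) is disconnected.
Compute connected components by grouping points that agree on all clopens:
  component: {india}
  component: {juliett, kilo, lima, mike, november}


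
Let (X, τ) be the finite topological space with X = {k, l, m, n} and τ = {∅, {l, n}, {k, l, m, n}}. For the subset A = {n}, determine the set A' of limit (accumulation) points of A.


A' = {k, l, m}

For each x ∈ X, list the open sets U ∈ τ with x ∈ U, then check whether U ∩ (A ∖ {x}) ≠ ∅ for every such U.
  x = k: opens ∋ x are {k, l, m, n}; each meets A ∖ {k}, so x IS a limit point.
  x = l: opens ∋ x are {l, n}, {k, l, m, n}; each meets A ∖ {l}, so x IS a limit point.
  x = m: opens ∋ x are {k, l, m, n}; each meets A ∖ {m}, so x IS a limit point.
  x = n: open {l, n} ∋ x has {l, n} ∩ (A ∖ {n}) = ∅, so x is NOT a limit point.
Collecting: A' = {k, l, m}.


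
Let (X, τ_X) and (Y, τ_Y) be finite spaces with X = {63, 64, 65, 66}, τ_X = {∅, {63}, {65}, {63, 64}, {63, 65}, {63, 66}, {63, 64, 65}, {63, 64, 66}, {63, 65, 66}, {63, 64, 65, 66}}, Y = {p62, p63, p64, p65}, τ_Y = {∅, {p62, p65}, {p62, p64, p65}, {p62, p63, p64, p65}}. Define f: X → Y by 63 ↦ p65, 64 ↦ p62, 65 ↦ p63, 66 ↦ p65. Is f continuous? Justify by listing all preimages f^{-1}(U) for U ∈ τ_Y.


f IS continuous.

Compute f^{-1}(U) for each U ∈ τ_Y:
  U = ∅: f^{-1}(U) = ∅ ∈ τ_X ✓.
  U = {p62, p65}: f^{-1}(U) = {63, 64, 66} ∈ τ_X ✓.
  U = {p62, p64, p65}: f^{-1}(U) = {63, 64, 66} ∈ τ_X ✓.
  U = {p62, p63, p64, p65}: f^{-1}(U) = {63, 64, 65, 66} ∈ τ_X ✓.
Every preimage lies in τ_X, so f IS continuous.


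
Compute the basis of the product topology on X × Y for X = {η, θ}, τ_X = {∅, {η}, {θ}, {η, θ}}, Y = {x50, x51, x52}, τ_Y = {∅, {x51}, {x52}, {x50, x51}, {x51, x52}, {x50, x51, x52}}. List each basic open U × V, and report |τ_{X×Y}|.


Basis B = {∅ × ∅, {η} × {x51}, {η} × {x52}, {θ} × {x51}, {θ} × {x52}, {η} × {x50, x51}, {η} × {x51, x52}, {η, θ} × {x51}, {η, θ} × {x52}, {θ} × {x50, x51}, {θ} × {x51, x52}, {η} × {x50, x51, x52}, {θ} × {x50, x51, x52}, {η, θ} × {x50, x51}, {η, θ} × {x51, x52}, {η, θ} × {x50, x51, x52}}; |τ_{X×Y}| = 36.

Enumerate products U × V with U ∈ τ_X, V ∈ τ_Y (deduplicated):
  ∅ × ∅ = {} (∅)
  {η} × {x51} = {(η,x51)}
  {η} × {x52} = {(η,x52)}
  {θ} × {x51} = {(θ,x51)}
  {θ} × {x52} = {(θ,x52)}
  {η} × {x50, x51} = {(η,x50), (η,x51)}
  {η} × {x51, x52} = {(η,x51), (η,x52)}
  {η, θ} × {x51} = {(η,x51), (θ,x51)}
  {η, θ} × {x52} = {(η,x52), (θ,x52)}
  {θ} × {x50, x51} = {(θ,x50), (θ,x51)}
  {θ} × {x51, x52} = {(θ,x51), (θ,x52)}
  {η} × {x50, x51, x52} = {(η,x50), (η,x51), (η,x52)}
  {θ} × {x50, x51, x52} = {(θ,x50), (θ,x51), (θ,x52)}
  {η, θ} × {x50, x51} = {(η,x50), (η,x51), (θ,x50), (θ,x51)}
  {η, θ} × {x51, x52} = {(η,x51), (η,x52), (θ,x51), (θ,x52)}
  {η, θ} × {x50, x51, x52} = {(η,x50), (η,x51), (η,x52), (θ,x50), (θ,x51), (θ,x52)}
These 16 distinct sets form the basis B.
Close under arbitrary unions to get τ_{X×Y}; counting gives |τ_{X×Y}| = 36.


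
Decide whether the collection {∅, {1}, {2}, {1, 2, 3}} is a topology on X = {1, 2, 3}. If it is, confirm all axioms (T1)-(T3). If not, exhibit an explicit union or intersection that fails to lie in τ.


τ is NOT a topology on X.

Axiom (T1): ∅ ∈ τ? Yes; X ∈ τ? Yes.
Axiom (T2/T3): check pairwise unions and intersections of members of τ.
Counterexample for (T2): {1} ∪ {2} = {1, 2} ∉ τ. Therefore τ is NOT a topology.


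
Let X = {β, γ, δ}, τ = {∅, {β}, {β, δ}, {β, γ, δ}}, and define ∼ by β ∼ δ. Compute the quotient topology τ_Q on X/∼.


X/∼ = {[β=δ], [γ]}; |τ_Q| = 3.

Equivalence classes: [β=δ], [γ].
Quotient map π: X → X/∼ sends β ↦ [β=δ], γ ↦ [γ], δ ↦ [β=δ].
For each subset V ⊆ X/∼, compute π^{-1}(V) ⊆ X and check whether π^{-1}(V) ∈ τ. V is open in τ_Q iff π^{-1}(V) ∈ τ.
  V = {}: π^{-1}(V) = ∅ ∈ τ ✓.
  V = {[β=δ]}: π^{-1}(V) = {β, δ} ∈ τ ✓.
  V = {[γ]}: π^{-1}(V) = {γ} ∉ τ ✗.
  V = {[β=δ], [γ]}: π^{-1}(V) = {β, γ, δ} ∈ τ ✓.
Open sets in the quotient: τ_Q = {{}, {[β=δ]}, {[β=δ], [γ]}} (3 elements).


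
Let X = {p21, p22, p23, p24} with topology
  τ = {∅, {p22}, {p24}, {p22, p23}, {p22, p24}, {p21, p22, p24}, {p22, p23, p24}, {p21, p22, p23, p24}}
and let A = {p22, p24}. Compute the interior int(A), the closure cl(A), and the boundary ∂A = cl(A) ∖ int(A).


int(A) = {p22, p24}, cl(A) = {p21, p22, p23, p24}, ∂A = {p21, p23}.

Closed sets in (X, τ) are complements of opens:
  closed(X, τ) = {∅, {p21}, {p23}, {p21, p23}, {p21, p24}, {p21, p22, p23}, {p21, p23, p24}, {p21, p22, p23, p24}}.
int(A) = ⋃ {U ∈ τ : U ⊆ A}. Opens contained in A: ∅, {p22}, {p24}, {p22, p24}.
Taking the union of these: int(A) = {p22, p24}.
cl(A) = ⋂ {C closed : A ⊆ C}. Closed sets containing A: {p21, p22, p23, p24}.
Intersecting these: cl(A) = {p21, p22, p23, p24}.
∂A = cl(A) ∖ int(A) = {p21, p22, p23, p24} ∖ {p22, p24} = {p21, p23}.


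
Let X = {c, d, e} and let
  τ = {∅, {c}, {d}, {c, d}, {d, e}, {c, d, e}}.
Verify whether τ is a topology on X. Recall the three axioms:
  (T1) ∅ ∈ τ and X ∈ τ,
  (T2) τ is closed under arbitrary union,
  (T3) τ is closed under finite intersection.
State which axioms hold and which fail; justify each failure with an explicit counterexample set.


τ IS a topology on X.

Axiom (T1): ∅ ∈ τ? Yes; X ∈ τ? Yes.
Axiom (T2/T3): check pairwise unions and intersections of members of τ.
All pairwise intersections and unions checked — each lies in τ. Therefore τ satisfies (T1), (T2), (T3): it IS a topology on X.


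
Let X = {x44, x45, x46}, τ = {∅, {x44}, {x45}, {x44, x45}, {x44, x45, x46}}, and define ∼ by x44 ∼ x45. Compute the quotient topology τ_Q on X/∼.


X/∼ = {[x44=x45], [x46]}; |τ_Q| = 3.

Equivalence classes: [x44=x45], [x46].
Quotient map π: X → X/∼ sends x44 ↦ [x44=x45], x45 ↦ [x44=x45], x46 ↦ [x46].
For each subset V ⊆ X/∼, compute π^{-1}(V) ⊆ X and check whether π^{-1}(V) ∈ τ. V is open in τ_Q iff π^{-1}(V) ∈ τ.
  V = {}: π^{-1}(V) = ∅ ∈ τ ✓.
  V = {[x44=x45]}: π^{-1}(V) = {x44, x45} ∈ τ ✓.
  V = {[x46]}: π^{-1}(V) = {x46} ∉ τ ✗.
  V = {[x44=x45], [x46]}: π^{-1}(V) = {x44, x45, x46} ∈ τ ✓.
Open sets in the quotient: τ_Q = {{}, {[x44=x45]}, {[x44=x45], [x46]}} (3 elements).


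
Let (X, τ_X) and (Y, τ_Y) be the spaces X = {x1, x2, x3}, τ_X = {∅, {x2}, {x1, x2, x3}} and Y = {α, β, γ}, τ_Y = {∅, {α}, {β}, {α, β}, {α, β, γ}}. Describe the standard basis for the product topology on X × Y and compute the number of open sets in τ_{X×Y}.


Basis B = {∅ × ∅, {x2} × {α}, {x2} × {β}, {x2} × {α, β}, {x1, x2, x3} × {α}, {x1, x2, x3} × {β}, {x2} × {α, β, γ}, {x1, x2, x3} × {α, β}, {x1, x2, x3} × {α, β, γ}}; |τ_{X×Y}| = 14.

Enumerate products U × V with U ∈ τ_X, V ∈ τ_Y (deduplicated):
  ∅ × ∅ = {} (∅)
  {x2} × {α} = {(x2,α)}
  {x2} × {β} = {(x2,β)}
  {x2} × {α, β} = {(x2,α), (x2,β)}
  {x1, x2, x3} × {α} = {(x1,α), (x2,α), (x3,α)}
  {x1, x2, x3} × {β} = {(x1,β), (x2,β), (x3,β)}
  {x2} × {α, β, γ} = {(x2,α), (x2,β), (x2,γ)}
  {x1, x2, x3} × {α, β} = {(x1,α), (x1,β), (x2,α), (x2,β), (x3,α), (x3,β)}
  {x1, x2, x3} × {α, β, γ} = {(x1,α), (x1,β), (x1,γ), (x2,α), (x2,β), (x2,γ), (x3,α), (x3,β), (x3,γ)}
These 9 distinct sets form the basis B.
Close under arbitrary unions to get τ_{X×Y}; counting gives |τ_{X×Y}| = 14.


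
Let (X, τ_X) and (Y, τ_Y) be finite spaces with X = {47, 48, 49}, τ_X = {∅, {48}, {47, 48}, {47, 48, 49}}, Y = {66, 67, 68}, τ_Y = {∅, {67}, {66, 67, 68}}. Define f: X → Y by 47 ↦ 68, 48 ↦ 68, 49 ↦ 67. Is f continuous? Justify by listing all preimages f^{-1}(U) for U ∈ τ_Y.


f is NOT continuous.

Compute f^{-1}(U) for each U ∈ τ_Y:
  U = ∅: f^{-1}(U) = ∅ ∈ τ_X ✓.
  U = {67}: f^{-1}(U) = {49} ∉ τ_X ✗.
  U = {66, 67, 68}: f^{-1}(U) = {47, 48, 49} ∈ τ_X ✓.
Found U = {67} with f^{-1}(U) = {49} not in τ_X. Therefore f is NOT continuous.


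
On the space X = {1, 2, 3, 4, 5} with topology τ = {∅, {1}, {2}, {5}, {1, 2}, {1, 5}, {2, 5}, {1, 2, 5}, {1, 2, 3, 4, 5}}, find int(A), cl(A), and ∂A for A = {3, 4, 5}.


int(A) = {5}, cl(A) = {3, 4, 5}, ∂A = {3, 4}.

Closed sets in (X, τ) are complements of opens:
  closed(X, τ) = {∅, {3, 4}, {1, 3, 4}, {2, 3, 4}, {3, 4, 5}, {1, 2, 3, 4}, {1, 3, 4, 5}, {2, 3, 4, 5}, {1, 2, 3, 4, 5}}.
int(A) = ⋃ {U ∈ τ : U ⊆ A}. Opens contained in A: ∅, {5}.
Taking the union of these: int(A) = {5}.
cl(A) = ⋂ {C closed : A ⊆ C}. Closed sets containing A: {3, 4, 5}, {1, 3, 4, 5}, {2, 3, 4, 5}, {1, 2, 3, 4, 5}.
Intersecting these: cl(A) = {3, 4, 5}.
∂A = cl(A) ∖ int(A) = {3, 4, 5} ∖ {5} = {3, 4}.


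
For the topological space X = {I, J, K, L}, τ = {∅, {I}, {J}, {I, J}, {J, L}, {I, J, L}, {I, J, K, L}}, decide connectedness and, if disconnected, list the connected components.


(X, τ) is connected.

Find clopen sets (U ∈ τ with X ∖ U ∈ τ):
  U = ∅, X ∖ U = {I, J, K, L} — both open, so U is clopen.
  U = {I, J, K, L}, X ∖ U = ∅ — both open, so U is clopen.
Only trivial clopens (∅ and X) exist, so (X, τ) is connected.
Compute connected components by grouping points that agree on all clopens:
  component: {I, J, K, L}


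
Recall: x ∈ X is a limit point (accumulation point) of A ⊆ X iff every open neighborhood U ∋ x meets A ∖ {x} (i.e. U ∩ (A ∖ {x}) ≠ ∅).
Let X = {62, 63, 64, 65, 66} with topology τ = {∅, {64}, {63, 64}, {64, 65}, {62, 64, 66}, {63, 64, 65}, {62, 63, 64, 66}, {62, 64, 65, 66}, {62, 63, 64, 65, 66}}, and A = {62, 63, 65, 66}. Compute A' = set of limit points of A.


A' = {62, 66}

For each x ∈ X, list the open sets U ∈ τ with x ∈ U, then check whether U ∩ (A ∖ {x}) ≠ ∅ for every such U.
  x = 62: opens ∋ x are {62, 64, 66}, {62, 63, 64, 66}, {62, 64, 65, 66}, {62, 63, 64, 65, 66}; each meets A ∖ {62}, so x IS a limit point.
  x = 63: open {63, 64} ∋ x has {63, 64} ∩ (A ∖ {63}) = ∅, so x is NOT a limit point.
  x = 64: open {64} ∋ x has {64} ∩ (A ∖ {64}) = ∅, so x is NOT a limit point.
  x = 65: open {64, 65} ∋ x has {64, 65} ∩ (A ∖ {65}) = ∅, so x is NOT a limit point.
  x = 66: opens ∋ x are {62, 64, 66}, {62, 63, 64, 66}, {62, 64, 65, 66}, {62, 63, 64, 65, 66}; each meets A ∖ {66}, so x IS a limit point.
Collecting: A' = {62, 66}.


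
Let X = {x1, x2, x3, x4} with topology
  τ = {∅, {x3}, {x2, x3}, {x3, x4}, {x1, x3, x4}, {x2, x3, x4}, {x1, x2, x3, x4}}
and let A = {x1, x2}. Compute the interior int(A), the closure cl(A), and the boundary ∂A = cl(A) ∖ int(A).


int(A) = ∅, cl(A) = {x1, x2}, ∂A = {x1, x2}.

Closed sets in (X, τ) are complements of opens:
  closed(X, τ) = {∅, {x1}, {x2}, {x1, x2}, {x1, x4}, {x1, x2, x4}, {x1, x2, x3, x4}}.
int(A) = ⋃ {U ∈ τ : U ⊆ A}. Opens contained in A: ∅.
Taking the union of these: int(A) = ∅.
cl(A) = ⋂ {C closed : A ⊆ C}. Closed sets containing A: {x1, x2}, {x1, x2, x4}, {x1, x2, x3, x4}.
Intersecting these: cl(A) = {x1, x2}.
∂A = cl(A) ∖ int(A) = {x1, x2} ∖ ∅ = {x1, x2}.


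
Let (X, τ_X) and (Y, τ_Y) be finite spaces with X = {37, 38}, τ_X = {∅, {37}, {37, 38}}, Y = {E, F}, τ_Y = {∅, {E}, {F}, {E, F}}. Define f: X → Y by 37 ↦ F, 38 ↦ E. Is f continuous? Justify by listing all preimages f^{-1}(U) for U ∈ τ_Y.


f is NOT continuous.

Compute f^{-1}(U) for each U ∈ τ_Y:
  U = ∅: f^{-1}(U) = ∅ ∈ τ_X ✓.
  U = {E}: f^{-1}(U) = {38} ∉ τ_X ✗.
  U = {F}: f^{-1}(U) = {37} ∈ τ_X ✓.
  U = {E, F}: f^{-1}(U) = {37, 38} ∈ τ_X ✓.
Found U = {E} with f^{-1}(U) = {38} not in τ_X. Therefore f is NOT continuous.


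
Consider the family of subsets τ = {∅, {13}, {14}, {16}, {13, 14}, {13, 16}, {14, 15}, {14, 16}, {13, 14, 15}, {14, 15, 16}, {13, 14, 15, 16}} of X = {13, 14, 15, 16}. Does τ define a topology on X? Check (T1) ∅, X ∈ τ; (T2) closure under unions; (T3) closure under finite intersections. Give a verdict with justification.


τ is NOT a topology on X.

Axiom (T1): ∅ ∈ τ? Yes; X ∈ τ? Yes.
Axiom (T2/T3): check pairwise unions and intersections of members of τ.
Counterexample for (T2): {13} ∪ {14, 16} = {13, 14, 16} ∉ τ. Therefore τ is NOT a topology.


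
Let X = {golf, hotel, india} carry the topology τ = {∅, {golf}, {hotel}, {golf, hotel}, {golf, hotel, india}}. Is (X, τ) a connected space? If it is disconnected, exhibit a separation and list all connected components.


(X, τ) is connected.

Find clopen sets (U ∈ τ with X ∖ U ∈ τ):
  U = ∅, X ∖ U = {golf, hotel, india} — both open, so U is clopen.
  U = {golf, hotel, india}, X ∖ U = ∅ — both open, so U is clopen.
Only trivial clopens (∅ and X) exist, so (X, τ) is connected.
Compute connected components by grouping points that agree on all clopens:
  component: {golf, hotel, india}


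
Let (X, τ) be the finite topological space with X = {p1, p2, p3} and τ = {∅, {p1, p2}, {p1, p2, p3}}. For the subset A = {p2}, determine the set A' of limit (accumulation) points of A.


A' = {p1, p3}

For each x ∈ X, list the open sets U ∈ τ with x ∈ U, then check whether U ∩ (A ∖ {x}) ≠ ∅ for every such U.
  x = p1: opens ∋ x are {p1, p2}, {p1, p2, p3}; each meets A ∖ {p1}, so x IS a limit point.
  x = p2: open {p1, p2} ∋ x has {p1, p2} ∩ (A ∖ {p2}) = ∅, so x is NOT a limit point.
  x = p3: opens ∋ x are {p1, p2, p3}; each meets A ∖ {p3}, so x IS a limit point.
Collecting: A' = {p1, p3}.


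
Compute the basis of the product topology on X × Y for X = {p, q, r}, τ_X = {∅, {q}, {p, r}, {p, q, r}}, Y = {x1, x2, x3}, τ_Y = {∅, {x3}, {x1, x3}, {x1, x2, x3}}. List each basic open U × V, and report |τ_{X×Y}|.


Basis B = {∅ × ∅, {q} × {x3}, {p, r} × {x3}, {q} × {x1, x3}, {p, q, r} × {x3}, {q} × {x1, x2, x3}, {p, r} × {x1, x3}, {p, r} × {x1, x2, x3}, {p, q, r} × {x1, x3}, {p, q, r} × {x1, x2, x3}}; |τ_{X×Y}| = 16.

Enumerate products U × V with U ∈ τ_X, V ∈ τ_Y (deduplicated):
  ∅ × ∅ = {} (∅)
  {q} × {x3} = {(q,x3)}
  {p, r} × {x3} = {(p,x3), (r,x3)}
  {q} × {x1, x3} = {(q,x1), (q,x3)}
  {p, q, r} × {x3} = {(p,x3), (q,x3), (r,x3)}
  {q} × {x1, x2, x3} = {(q,x1), (q,x2), (q,x3)}
  {p, r} × {x1, x3} = {(p,x1), (p,x3), (r,x1), (r,x3)}
  {p, r} × {x1, x2, x3} = {(p,x1), (p,x2), (p,x3), (r,x1), (r,x2), (r,x3)}
  {p, q, r} × {x1, x3} = {(p,x1), (p,x3), (q,x1), (q,x3), (r,x1), (r,x3)}
  {p, q, r} × {x1, x2, x3} = {(p,x1), (p,x2), (p,x3), (q,x1), (q,x2), (q,x3), (r,x1), (r,x2), (r,x3)}
These 10 distinct sets form the basis B.
Close under arbitrary unions to get τ_{X×Y}; counting gives |τ_{X×Y}| = 16.


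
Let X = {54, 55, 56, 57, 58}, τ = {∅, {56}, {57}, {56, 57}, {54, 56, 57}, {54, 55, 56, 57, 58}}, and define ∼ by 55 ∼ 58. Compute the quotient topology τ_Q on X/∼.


X/∼ = {[54], [55=58], [56], [57]}; |τ_Q| = 6.

Equivalence classes: [54], [55=58], [56], [57].
Quotient map π: X → X/∼ sends 54 ↦ [54], 55 ↦ [55=58], 56 ↦ [56], 57 ↦ [57], 58 ↦ [55=58].
For each subset V ⊆ X/∼, compute π^{-1}(V) ⊆ X and check whether π^{-1}(V) ∈ τ. V is open in τ_Q iff π^{-1}(V) ∈ τ.
  V = {}: π^{-1}(V) = ∅ ∈ τ ✓.
  V = {[54]}: π^{-1}(V) = {54} ∉ τ ✗.
  V = {[55=58]}: π^{-1}(V) = {55, 58} ∉ τ ✗.
  V = {[54], [55=58]}: π^{-1}(V) = {54, 55, 58} ∉ τ ✗.
  V = {[56]}: π^{-1}(V) = {56} ∈ τ ✓.
  V = {[54], [56]}: π^{-1}(V) = {54, 56} ∉ τ ✗.
  V = {[55=58], [56]}: π^{-1}(V) = {55, 56, 58} ∉ τ ✗.
  V = {[54], [55=58], [56]}: π^{-1}(V) = {54, 55, 56, 58} ∉ τ ✗.
  V = {[57]}: π^{-1}(V) = {57} ∈ τ ✓.
  V = {[54], [57]}: π^{-1}(V) = {54, 57} ∉ τ ✗.
  V = {[55=58], [57]}: π^{-1}(V) = {55, 57, 58} ∉ τ ✗.
  V = {[54], [55=58], [57]}: π^{-1}(V) = {54, 55, 57, 58} ∉ τ ✗.
  V = {[56], [57]}: π^{-1}(V) = {56, 57} ∈ τ ✓.
  V = {[54], [56], [57]}: π^{-1}(V) = {54, 56, 57} ∈ τ ✓.
  V = {[55=58], [56], [57]}: π^{-1}(V) = {55, 56, 57, 58} ∉ τ ✗.
  V = {[54], [55=58], [56], [57]}: π^{-1}(V) = {54, 55, 56, 57, 58} ∈ τ ✓.
Open sets in the quotient: τ_Q = {{}, {[56]}, {[57]}, {[56], [57]}, {[54], [56], [57]}, {[54], [55=58], [56], [57]}} (6 elements).
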